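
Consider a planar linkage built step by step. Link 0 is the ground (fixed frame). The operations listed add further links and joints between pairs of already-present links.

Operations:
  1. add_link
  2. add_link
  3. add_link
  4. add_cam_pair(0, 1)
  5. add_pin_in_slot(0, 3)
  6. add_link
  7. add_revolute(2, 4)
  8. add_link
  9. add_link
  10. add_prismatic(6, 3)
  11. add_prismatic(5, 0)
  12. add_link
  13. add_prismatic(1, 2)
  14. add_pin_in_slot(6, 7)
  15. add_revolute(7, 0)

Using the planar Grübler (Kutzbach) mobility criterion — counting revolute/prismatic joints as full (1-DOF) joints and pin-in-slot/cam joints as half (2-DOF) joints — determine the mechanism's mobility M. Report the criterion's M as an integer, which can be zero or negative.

link 0 = ground. State L|J1|J2 = 1|0|0
+link1  2|0|0
+link2  3|0|0
+link3  4|0|0
C(0,1) f=2→J2  4|0|1
PS(0,3) f=2→J2  4|0|2
+link4  5|0|2
R(2,4) f=1→J1  5|1|2
+link5  6|1|2
+link6  7|1|2
P(6,3) f=1→J1  7|2|2
P(5,0) f=1→J1  7|3|2
+link7  8|3|2
P(1,2) f=1→J1  8|4|2
PS(6,7) f=2→J2  8|4|3
R(7,0) f=1→J1  8|5|3
M = 3(8−1)−2·5−3 = 21−10−3 = 8

M = 8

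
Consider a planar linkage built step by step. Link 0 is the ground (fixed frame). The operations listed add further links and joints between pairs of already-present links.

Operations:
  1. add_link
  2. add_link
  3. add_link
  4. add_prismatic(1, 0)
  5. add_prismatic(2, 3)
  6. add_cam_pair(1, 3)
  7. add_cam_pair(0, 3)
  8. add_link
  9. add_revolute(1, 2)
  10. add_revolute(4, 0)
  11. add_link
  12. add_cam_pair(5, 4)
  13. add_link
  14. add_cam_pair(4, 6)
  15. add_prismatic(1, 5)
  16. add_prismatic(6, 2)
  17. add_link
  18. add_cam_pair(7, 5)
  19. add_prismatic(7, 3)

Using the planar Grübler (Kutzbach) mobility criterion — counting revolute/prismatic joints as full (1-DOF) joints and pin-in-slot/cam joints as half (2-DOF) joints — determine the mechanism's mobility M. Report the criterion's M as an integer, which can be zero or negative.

[1;0;0] (link 0 is ground)
L+ [2;0;0]
L+ [3;0;0]
L+ [4;0;0]
P(1,0)∈J1 [4;1;0]
P(2,3)∈J1 [4;2;0]
C(1,3)∈J2 [4;2;1]
C(0,3)∈J2 [4;2;2]
L+ [5;2;2]
R(1,2)∈J1 [5;3;2]
R(4,0)∈J1 [5;4;2]
L+ [6;4;2]
C(5,4)∈J2 [6;4;3]
L+ [7;4;3]
C(4,6)∈J2 [7;4;4]
P(1,5)∈J1 [7;5;4]
P(6,2)∈J1 [7;6;4]
L+ [8;6;4]
C(7,5)∈J2 [8;6;5]
P(7,3)∈J1 [8;7;5]
mobility = 21 − 14 − 5 = 2

M = 2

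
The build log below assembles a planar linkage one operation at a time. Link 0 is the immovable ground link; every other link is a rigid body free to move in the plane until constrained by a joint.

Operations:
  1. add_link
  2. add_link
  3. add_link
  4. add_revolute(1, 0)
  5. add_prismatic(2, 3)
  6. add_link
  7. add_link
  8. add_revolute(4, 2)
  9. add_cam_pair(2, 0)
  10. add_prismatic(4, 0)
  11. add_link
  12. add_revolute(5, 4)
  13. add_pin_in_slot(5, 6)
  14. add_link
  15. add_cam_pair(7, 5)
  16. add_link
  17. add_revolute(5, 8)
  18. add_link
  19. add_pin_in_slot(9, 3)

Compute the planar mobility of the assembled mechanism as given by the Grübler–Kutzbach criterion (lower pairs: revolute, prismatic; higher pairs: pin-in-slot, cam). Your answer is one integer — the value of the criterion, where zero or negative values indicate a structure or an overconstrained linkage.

M = 11

[1;0;0] (link 0 is ground)
L+ [2;0;0]
L+ [3;0;0]
L+ [4;0;0]
R(1,0)∈J1 [4;1;0]
P(2,3)∈J1 [4;2;0]
L+ [5;2;0]
L+ [6;2;0]
R(4,2)∈J1 [6;3;0]
C(2,0)∈J2 [6;3;1]
P(4,0)∈J1 [6;4;1]
L+ [7;4;1]
R(5,4)∈J1 [7;5;1]
PS(5,6)∈J2 [7;5;2]
L+ [8;5;2]
C(7,5)∈J2 [8;5;3]
L+ [9;5;3]
R(5,8)∈J1 [9;6;3]
L+ [10;6;3]
PS(9,3)∈J2 [10;6;4]
mobility = 27 − 12 − 4 = 11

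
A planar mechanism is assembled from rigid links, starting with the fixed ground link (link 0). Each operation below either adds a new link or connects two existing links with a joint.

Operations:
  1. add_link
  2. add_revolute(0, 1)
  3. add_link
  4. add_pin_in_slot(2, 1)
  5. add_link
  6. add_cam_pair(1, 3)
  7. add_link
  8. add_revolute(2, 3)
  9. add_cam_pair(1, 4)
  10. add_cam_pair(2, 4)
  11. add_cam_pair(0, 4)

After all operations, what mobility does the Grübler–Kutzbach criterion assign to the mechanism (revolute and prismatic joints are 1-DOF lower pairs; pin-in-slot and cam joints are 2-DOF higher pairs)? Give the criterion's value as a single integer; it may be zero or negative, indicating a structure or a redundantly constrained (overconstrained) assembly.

ground; <1,0,0>
#1 <2,0,0>
R:0↔1 J1 <2,1,0>
#2 <3,1,0>
PS:2↔1 J2 <3,1,1>
#3 <4,1,1>
C:1↔3 J2 <4,1,2>
#4 <5,1,2>
R:2↔3 J1 <5,2,2>
C:1↔4 J2 <5,2,3>
C:2↔4 J2 <5,2,4>
C:0↔4 J2 <5,2,5>
3×4 − 2×2 − 1×5 = 3

M = 3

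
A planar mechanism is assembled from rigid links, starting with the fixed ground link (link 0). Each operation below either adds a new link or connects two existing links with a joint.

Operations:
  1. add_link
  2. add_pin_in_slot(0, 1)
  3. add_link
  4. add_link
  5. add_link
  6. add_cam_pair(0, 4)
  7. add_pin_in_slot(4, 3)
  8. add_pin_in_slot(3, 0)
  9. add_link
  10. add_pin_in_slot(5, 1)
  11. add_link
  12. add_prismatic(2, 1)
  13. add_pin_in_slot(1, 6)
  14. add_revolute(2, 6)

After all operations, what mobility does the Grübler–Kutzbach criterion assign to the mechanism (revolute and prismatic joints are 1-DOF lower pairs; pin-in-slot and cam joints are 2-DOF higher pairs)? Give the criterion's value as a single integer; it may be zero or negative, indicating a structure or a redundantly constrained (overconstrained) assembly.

[1;0;0] (link 0 is ground)
L+ [2;0;0]
PS(0,1)∈J2 [2;0;1]
L+ [3;0;1]
L+ [4;0;1]
L+ [5;0;1]
C(0,4)∈J2 [5;0;2]
PS(4,3)∈J2 [5;0;3]
PS(3,0)∈J2 [5;0;4]
L+ [6;0;4]
PS(5,1)∈J2 [6;0;5]
L+ [7;0;5]
P(2,1)∈J1 [7;1;5]
PS(1,6)∈J2 [7;1;6]
R(2,6)∈J1 [7;2;6]
mobility = 18 − 4 − 6 = 8

M = 8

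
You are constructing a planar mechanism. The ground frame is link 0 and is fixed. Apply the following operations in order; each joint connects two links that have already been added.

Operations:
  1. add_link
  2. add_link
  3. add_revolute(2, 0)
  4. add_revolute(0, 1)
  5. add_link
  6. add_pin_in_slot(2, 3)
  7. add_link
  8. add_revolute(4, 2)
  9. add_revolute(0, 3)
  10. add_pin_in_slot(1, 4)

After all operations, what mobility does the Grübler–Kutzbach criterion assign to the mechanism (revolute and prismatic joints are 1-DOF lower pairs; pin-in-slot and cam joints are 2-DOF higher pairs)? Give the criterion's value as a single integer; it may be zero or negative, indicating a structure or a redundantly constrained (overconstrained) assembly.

link 0 = ground. State L|J1|J2 = 1|0|0
+link1  2|0|0
+link2  3|0|0
R(2,0) f=1→J1  3|1|0
R(0,1) f=1→J1  3|2|0
+link3  4|2|0
PS(2,3) f=2→J2  4|2|1
+link4  5|2|1
R(4,2) f=1→J1  5|3|1
R(0,3) f=1→J1  5|4|1
PS(1,4) f=2→J2  5|4|2
M = 3(5−1)−2·4−2 = 12−8−2 = 2

M = 2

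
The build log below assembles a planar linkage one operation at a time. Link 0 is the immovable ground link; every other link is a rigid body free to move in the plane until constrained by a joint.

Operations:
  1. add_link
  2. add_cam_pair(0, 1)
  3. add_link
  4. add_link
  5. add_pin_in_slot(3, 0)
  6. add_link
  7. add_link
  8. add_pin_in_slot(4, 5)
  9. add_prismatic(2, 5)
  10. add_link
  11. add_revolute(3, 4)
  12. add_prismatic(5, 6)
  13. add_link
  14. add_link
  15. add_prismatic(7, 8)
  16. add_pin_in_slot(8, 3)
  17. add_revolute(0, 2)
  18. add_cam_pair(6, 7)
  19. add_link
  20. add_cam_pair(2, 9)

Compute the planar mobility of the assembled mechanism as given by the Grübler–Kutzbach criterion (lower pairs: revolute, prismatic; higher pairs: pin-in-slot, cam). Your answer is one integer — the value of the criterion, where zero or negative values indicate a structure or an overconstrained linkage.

M = 11

link 0 = ground. State L|J1|J2 = 1|0|0
+link1  2|0|0
C(0,1) f=2→J2  2|0|1
+link2  3|0|1
+link3  4|0|1
PS(3,0) f=2→J2  4|0|2
+link4  5|0|2
+link5  6|0|2
PS(4,5) f=2→J2  6|0|3
P(2,5) f=1→J1  6|1|3
+link6  7|1|3
R(3,4) f=1→J1  7|2|3
P(5,6) f=1→J1  7|3|3
+link7  8|3|3
+link8  9|3|3
P(7,8) f=1→J1  9|4|3
PS(8,3) f=2→J2  9|4|4
R(0,2) f=1→J1  9|5|4
C(6,7) f=2→J2  9|5|5
+link9  10|5|5
C(2,9) f=2→J2  10|5|6
M = 3(10−1)−2·5−6 = 27−10−6 = 11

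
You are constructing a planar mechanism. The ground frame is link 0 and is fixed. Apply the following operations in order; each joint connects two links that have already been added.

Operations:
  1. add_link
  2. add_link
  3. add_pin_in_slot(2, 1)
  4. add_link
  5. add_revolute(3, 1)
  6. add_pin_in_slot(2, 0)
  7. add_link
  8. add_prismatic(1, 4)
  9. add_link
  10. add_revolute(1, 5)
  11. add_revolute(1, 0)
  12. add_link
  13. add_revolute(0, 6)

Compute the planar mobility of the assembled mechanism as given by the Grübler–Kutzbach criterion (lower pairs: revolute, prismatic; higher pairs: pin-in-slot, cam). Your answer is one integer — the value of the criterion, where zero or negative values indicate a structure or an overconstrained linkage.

M = 6

ground; <1,0,0>
#1 <2,0,0>
#2 <3,0,0>
PS:2↔1 J2 <3,0,1>
#3 <4,0,1>
R:3↔1 J1 <4,1,1>
PS:2↔0 J2 <4,1,2>
#4 <5,1,2>
P:1↔4 J1 <5,2,2>
#5 <6,2,2>
R:1↔5 J1 <6,3,2>
R:1↔0 J1 <6,4,2>
#6 <7,4,2>
R:0↔6 J1 <7,5,2>
3×6 − 2×5 − 1×2 = 6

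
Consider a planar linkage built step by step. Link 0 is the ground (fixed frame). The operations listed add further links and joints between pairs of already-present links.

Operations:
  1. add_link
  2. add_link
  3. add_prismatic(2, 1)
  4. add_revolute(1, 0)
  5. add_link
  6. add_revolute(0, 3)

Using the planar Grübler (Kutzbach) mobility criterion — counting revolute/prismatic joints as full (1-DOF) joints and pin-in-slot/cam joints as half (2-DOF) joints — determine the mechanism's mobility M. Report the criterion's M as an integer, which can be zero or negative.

M = 3

L=1 J1=0 J2=0
add link → L=2 J1=0 J2=0
add link → L=3 J1=0 J2=0
P@2,1 dof=1 J1 → L=3 J1=1 J2=0
R@1,0 dof=1 J1 → L=3 J1=2 J2=0
add link → L=4 J1=2 J2=0
R@0,3 dof=1 J1 → L=4 J1=3 J2=0
M=3(L−1)−2J1−J2=3·3−2·3−0=3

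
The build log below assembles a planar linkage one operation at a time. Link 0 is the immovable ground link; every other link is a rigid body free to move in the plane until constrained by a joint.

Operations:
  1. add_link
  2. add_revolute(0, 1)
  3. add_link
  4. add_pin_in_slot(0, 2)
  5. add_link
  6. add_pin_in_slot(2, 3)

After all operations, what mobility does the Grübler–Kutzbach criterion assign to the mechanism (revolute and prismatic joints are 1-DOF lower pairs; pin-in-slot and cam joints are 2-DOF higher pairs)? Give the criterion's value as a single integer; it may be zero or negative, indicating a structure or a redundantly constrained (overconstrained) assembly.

ground; <1,0,0>
#1 <2,0,0>
R:0↔1 J1 <2,1,0>
#2 <3,1,0>
PS:0↔2 J2 <3,1,1>
#3 <4,1,1>
PS:2↔3 J2 <4,1,2>
3×3 − 2×1 − 1×2 = 5

M = 5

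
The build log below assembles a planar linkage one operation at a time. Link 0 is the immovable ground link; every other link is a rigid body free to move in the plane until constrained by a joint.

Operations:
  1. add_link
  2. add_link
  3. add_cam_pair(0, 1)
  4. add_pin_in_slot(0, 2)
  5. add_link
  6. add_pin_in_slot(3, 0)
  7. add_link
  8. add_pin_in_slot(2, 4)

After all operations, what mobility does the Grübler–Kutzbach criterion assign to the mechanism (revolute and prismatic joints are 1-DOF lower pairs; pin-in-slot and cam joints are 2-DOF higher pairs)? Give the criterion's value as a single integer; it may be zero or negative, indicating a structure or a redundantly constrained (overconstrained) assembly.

ground; <1,0,0>
#1 <2,0,0>
#2 <3,0,0>
C:0↔1 J2 <3,0,1>
PS:0↔2 J2 <3,0,2>
#3 <4,0,2>
PS:3↔0 J2 <4,0,3>
#4 <5,0,3>
PS:2↔4 J2 <5,0,4>
3×4 − 2×0 − 1×4 = 8

M = 8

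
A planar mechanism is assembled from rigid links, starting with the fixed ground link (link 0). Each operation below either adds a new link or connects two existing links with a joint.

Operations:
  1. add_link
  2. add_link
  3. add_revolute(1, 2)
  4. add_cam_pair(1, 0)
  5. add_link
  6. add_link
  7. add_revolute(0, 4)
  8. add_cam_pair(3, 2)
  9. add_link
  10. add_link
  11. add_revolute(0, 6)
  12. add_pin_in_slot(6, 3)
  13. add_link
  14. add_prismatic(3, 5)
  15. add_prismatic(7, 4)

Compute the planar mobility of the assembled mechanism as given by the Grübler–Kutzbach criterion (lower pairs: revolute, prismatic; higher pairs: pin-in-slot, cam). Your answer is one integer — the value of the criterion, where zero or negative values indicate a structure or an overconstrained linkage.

M = 8

L=1 J1=0 J2=0
add link → L=2 J1=0 J2=0
add link → L=3 J1=0 J2=0
R@1,2 dof=1 J1 → L=3 J1=1 J2=0
C@1,0 dof=2 J2 → L=3 J1=1 J2=1
add link → L=4 J1=1 J2=1
add link → L=5 J1=1 J2=1
R@0,4 dof=1 J1 → L=5 J1=2 J2=1
C@3,2 dof=2 J2 → L=5 J1=2 J2=2
add link → L=6 J1=2 J2=2
add link → L=7 J1=2 J2=2
R@0,6 dof=1 J1 → L=7 J1=3 J2=2
PS@6,3 dof=2 J2 → L=7 J1=3 J2=3
add link → L=8 J1=3 J2=3
P@3,5 dof=1 J1 → L=8 J1=4 J2=3
P@7,4 dof=1 J1 → L=8 J1=5 J2=3
M=3(L−1)−2J1−J2=3·7−2·5−3=8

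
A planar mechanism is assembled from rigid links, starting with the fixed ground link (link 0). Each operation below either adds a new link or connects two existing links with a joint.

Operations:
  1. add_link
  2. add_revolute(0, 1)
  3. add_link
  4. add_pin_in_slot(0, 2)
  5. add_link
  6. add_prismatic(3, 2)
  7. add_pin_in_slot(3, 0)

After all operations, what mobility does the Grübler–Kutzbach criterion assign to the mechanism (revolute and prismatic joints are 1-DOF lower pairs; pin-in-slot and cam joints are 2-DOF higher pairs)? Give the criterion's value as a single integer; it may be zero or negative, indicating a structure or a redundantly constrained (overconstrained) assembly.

L=1 J1=0 J2=0
add link → L=2 J1=0 J2=0
R@0,1 dof=1 J1 → L=2 J1=1 J2=0
add link → L=3 J1=1 J2=0
PS@0,2 dof=2 J2 → L=3 J1=1 J2=1
add link → L=4 J1=1 J2=1
P@3,2 dof=1 J1 → L=4 J1=2 J2=1
PS@3,0 dof=2 J2 → L=4 J1=2 J2=2
M=3(L−1)−2J1−J2=3·3−2·2−2=3

M = 3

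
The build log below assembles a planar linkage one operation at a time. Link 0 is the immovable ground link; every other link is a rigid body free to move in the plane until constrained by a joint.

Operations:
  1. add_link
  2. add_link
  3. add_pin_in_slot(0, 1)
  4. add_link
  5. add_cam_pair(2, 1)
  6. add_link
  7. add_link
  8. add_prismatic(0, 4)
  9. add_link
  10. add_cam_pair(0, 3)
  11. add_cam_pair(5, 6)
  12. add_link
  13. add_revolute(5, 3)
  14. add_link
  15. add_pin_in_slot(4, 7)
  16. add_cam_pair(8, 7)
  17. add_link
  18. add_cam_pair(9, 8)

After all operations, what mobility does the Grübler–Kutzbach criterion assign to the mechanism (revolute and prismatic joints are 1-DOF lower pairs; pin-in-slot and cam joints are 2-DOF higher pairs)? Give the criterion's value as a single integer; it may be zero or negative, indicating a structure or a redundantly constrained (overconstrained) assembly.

link 0 = ground. State L|J1|J2 = 1|0|0
+link1  2|0|0
+link2  3|0|0
PS(0,1) f=2→J2  3|0|1
+link3  4|0|1
C(2,1) f=2→J2  4|0|2
+link4  5|0|2
+link5  6|0|2
P(0,4) f=1→J1  6|1|2
+link6  7|1|2
C(0,3) f=2→J2  7|1|3
C(5,6) f=2→J2  7|1|4
+link7  8|1|4
R(5,3) f=1→J1  8|2|4
+link8  9|2|4
PS(4,7) f=2→J2  9|2|5
C(8,7) f=2→J2  9|2|6
+link9  10|2|6
C(9,8) f=2→J2  10|2|7
M = 3(10−1)−2·2−7 = 27−4−7 = 16

M = 16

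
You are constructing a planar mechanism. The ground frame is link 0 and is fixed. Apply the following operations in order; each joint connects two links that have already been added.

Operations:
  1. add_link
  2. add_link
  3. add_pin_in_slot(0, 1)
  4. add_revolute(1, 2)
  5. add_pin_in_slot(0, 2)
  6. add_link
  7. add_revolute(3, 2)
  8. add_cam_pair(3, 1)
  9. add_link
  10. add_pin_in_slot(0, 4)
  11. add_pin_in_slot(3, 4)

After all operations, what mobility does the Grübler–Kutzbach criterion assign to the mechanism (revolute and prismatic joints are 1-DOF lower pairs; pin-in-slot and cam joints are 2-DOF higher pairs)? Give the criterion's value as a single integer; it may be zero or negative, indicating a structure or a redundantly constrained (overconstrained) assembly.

(L,J1,J2)=(1,0,0); link0 fixed
link1: (2,0,0)
link2: (3,0,0)
PS 0-1 [J2]: (3,0,1)
R 1-2 [J1]: (3,1,1)
PS 0-2 [J2]: (3,1,2)
link3: (4,1,2)
R 3-2 [J1]: (4,2,2)
C 3-1 [J2]: (4,2,3)
link4: (5,2,3)
PS 0-4 [J2]: (5,2,4)
PS 3-4 [J2]: (5,2,5)
Grübler: 3·4 − 2·2 − 5 = 3

M = 3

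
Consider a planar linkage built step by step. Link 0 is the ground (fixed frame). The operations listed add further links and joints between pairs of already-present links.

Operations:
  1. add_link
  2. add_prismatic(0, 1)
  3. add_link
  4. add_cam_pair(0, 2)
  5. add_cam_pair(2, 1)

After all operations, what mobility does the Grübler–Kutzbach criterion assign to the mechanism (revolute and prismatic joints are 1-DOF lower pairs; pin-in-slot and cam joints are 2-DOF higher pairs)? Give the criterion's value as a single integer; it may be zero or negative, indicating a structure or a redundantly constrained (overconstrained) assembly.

M = 2

(L,J1,J2)=(1,0,0); link0 fixed
link1: (2,0,0)
P 0-1 [J1]: (2,1,0)
link2: (3,1,0)
C 0-2 [J2]: (3,1,1)
C 2-1 [J2]: (3,1,2)
Grübler: 3·2 − 2·1 − 2 = 2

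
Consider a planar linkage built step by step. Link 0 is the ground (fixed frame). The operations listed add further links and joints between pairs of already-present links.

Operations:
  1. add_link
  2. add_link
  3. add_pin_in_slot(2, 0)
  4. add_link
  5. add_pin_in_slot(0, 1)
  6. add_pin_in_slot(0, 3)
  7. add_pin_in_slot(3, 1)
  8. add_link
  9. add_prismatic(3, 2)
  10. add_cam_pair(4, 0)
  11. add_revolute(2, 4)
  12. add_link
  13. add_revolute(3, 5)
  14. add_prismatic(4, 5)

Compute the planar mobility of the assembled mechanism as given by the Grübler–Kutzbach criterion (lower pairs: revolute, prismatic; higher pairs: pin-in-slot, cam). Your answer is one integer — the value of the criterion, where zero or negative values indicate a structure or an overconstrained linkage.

M = 2

link 0 = ground. State L|J1|J2 = 1|0|0
+link1  2|0|0
+link2  3|0|0
PS(2,0) f=2→J2  3|0|1
+link3  4|0|1
PS(0,1) f=2→J2  4|0|2
PS(0,3) f=2→J2  4|0|3
PS(3,1) f=2→J2  4|0|4
+link4  5|0|4
P(3,2) f=1→J1  5|1|4
C(4,0) f=2→J2  5|1|5
R(2,4) f=1→J1  5|2|5
+link5  6|2|5
R(3,5) f=1→J1  6|3|5
P(4,5) f=1→J1  6|4|5
M = 3(6−1)−2·4−5 = 15−8−5 = 2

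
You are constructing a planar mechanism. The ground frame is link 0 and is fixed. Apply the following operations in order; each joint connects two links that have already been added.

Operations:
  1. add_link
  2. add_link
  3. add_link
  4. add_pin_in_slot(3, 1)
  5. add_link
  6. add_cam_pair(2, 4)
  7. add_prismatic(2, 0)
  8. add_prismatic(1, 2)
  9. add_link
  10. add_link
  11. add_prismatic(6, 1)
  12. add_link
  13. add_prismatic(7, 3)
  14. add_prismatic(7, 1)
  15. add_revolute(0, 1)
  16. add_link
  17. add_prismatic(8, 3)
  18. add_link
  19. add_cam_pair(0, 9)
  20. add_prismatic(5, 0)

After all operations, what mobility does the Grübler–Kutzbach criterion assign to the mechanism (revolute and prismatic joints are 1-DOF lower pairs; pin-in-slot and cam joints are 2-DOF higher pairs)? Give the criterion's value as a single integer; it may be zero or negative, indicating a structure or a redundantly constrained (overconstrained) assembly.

ground; <1,0,0>
#1 <2,0,0>
#2 <3,0,0>
#3 <4,0,0>
PS:3↔1 J2 <4,0,1>
#4 <5,0,1>
C:2↔4 J2 <5,0,2>
P:2↔0 J1 <5,1,2>
P:1↔2 J1 <5,2,2>
#5 <6,2,2>
#6 <7,2,2>
P:6↔1 J1 <7,3,2>
#7 <8,3,2>
P:7↔3 J1 <8,4,2>
P:7↔1 J1 <8,5,2>
R:0↔1 J1 <8,6,2>
#8 <9,6,2>
P:8↔3 J1 <9,7,2>
#9 <10,7,2>
C:0↔9 J2 <10,7,3>
P:5↔0 J1 <10,8,3>
3×9 − 2×8 − 1×3 = 8

M = 8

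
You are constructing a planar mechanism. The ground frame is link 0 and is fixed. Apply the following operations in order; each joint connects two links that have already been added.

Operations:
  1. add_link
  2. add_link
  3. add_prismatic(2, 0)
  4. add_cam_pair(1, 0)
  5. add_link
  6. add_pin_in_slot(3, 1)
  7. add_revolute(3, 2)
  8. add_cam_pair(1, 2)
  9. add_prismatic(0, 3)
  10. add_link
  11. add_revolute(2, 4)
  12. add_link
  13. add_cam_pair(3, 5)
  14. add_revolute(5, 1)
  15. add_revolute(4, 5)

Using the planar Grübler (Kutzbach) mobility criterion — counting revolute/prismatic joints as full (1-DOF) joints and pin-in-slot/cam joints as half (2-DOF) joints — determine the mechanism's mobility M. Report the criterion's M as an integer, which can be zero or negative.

L=1 J1=0 J2=0
add link → L=2 J1=0 J2=0
add link → L=3 J1=0 J2=0
P@2,0 dof=1 J1 → L=3 J1=1 J2=0
C@1,0 dof=2 J2 → L=3 J1=1 J2=1
add link → L=4 J1=1 J2=1
PS@3,1 dof=2 J2 → L=4 J1=1 J2=2
R@3,2 dof=1 J1 → L=4 J1=2 J2=2
C@1,2 dof=2 J2 → L=4 J1=2 J2=3
P@0,3 dof=1 J1 → L=4 J1=3 J2=3
add link → L=5 J1=3 J2=3
R@2,4 dof=1 J1 → L=5 J1=4 J2=3
add link → L=6 J1=4 J2=3
C@3,5 dof=2 J2 → L=6 J1=4 J2=4
R@5,1 dof=1 J1 → L=6 J1=5 J2=4
R@4,5 dof=1 J1 → L=6 J1=6 J2=4
M=3(L−1)−2J1−J2=3·5−2·6−4=-1

M = -1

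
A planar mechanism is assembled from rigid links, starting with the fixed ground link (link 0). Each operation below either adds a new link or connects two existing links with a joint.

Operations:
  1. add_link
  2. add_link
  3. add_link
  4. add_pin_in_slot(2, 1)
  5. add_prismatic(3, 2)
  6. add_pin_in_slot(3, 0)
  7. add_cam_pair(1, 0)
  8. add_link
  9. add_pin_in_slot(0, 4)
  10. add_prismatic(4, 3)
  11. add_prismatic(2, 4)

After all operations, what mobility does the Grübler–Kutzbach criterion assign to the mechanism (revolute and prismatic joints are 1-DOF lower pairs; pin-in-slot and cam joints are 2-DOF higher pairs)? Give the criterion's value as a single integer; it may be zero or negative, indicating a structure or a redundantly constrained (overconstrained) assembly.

L=1 J1=0 J2=0
add link → L=2 J1=0 J2=0
add link → L=3 J1=0 J2=0
add link → L=4 J1=0 J2=0
PS@2,1 dof=2 J2 → L=4 J1=0 J2=1
P@3,2 dof=1 J1 → L=4 J1=1 J2=1
PS@3,0 dof=2 J2 → L=4 J1=1 J2=2
C@1,0 dof=2 J2 → L=4 J1=1 J2=3
add link → L=5 J1=1 J2=3
PS@0,4 dof=2 J2 → L=5 J1=1 J2=4
P@4,3 dof=1 J1 → L=5 J1=2 J2=4
P@2,4 dof=1 J1 → L=5 J1=3 J2=4
M=3(L−1)−2J1−J2=3·4−2·3−4=2

M = 2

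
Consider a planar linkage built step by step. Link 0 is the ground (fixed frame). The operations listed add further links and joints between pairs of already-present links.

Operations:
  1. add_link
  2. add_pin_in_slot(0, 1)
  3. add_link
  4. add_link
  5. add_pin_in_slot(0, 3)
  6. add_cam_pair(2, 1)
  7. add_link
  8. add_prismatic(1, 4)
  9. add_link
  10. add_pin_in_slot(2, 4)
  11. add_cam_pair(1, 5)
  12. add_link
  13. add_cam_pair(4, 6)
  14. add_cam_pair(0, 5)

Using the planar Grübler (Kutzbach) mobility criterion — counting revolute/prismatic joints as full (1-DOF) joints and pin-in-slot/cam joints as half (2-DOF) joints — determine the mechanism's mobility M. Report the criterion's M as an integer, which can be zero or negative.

M = 9

link 0 = ground. State L|J1|J2 = 1|0|0
+link1  2|0|0
PS(0,1) f=2→J2  2|0|1
+link2  3|0|1
+link3  4|0|1
PS(0,3) f=2→J2  4|0|2
C(2,1) f=2→J2  4|0|3
+link4  5|0|3
P(1,4) f=1→J1  5|1|3
+link5  6|1|3
PS(2,4) f=2→J2  6|1|4
C(1,5) f=2→J2  6|1|5
+link6  7|1|5
C(4,6) f=2→J2  7|1|6
C(0,5) f=2→J2  7|1|7
M = 3(7−1)−2·1−7 = 18−2−7 = 9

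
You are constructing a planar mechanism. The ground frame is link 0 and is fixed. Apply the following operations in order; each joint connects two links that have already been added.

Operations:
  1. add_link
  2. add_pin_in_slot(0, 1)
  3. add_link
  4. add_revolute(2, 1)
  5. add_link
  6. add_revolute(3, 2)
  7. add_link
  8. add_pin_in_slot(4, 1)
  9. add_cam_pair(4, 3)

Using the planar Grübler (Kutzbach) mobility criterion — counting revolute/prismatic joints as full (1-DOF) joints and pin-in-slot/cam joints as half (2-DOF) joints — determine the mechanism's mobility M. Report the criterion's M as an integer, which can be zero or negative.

L=1 J1=0 J2=0
add link → L=2 J1=0 J2=0
PS@0,1 dof=2 J2 → L=2 J1=0 J2=1
add link → L=3 J1=0 J2=1
R@2,1 dof=1 J1 → L=3 J1=1 J2=1
add link → L=4 J1=1 J2=1
R@3,2 dof=1 J1 → L=4 J1=2 J2=1
add link → L=5 J1=2 J2=1
PS@4,1 dof=2 J2 → L=5 J1=2 J2=2
C@4,3 dof=2 J2 → L=5 J1=2 J2=3
M=3(L−1)−2J1−J2=3·4−2·2−3=5

M = 5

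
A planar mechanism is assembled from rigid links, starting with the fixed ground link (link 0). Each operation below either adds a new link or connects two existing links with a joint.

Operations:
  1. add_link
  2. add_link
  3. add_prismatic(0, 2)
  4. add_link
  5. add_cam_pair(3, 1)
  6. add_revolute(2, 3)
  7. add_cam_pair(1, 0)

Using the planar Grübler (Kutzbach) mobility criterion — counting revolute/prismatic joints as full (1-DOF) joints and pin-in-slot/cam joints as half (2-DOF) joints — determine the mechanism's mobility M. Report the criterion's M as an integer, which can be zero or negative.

ground; <1,0,0>
#1 <2,0,0>
#2 <3,0,0>
P:0↔2 J1 <3,1,0>
#3 <4,1,0>
C:3↔1 J2 <4,1,1>
R:2↔3 J1 <4,2,1>
C:1↔0 J2 <4,2,2>
3×3 − 2×2 − 1×2 = 3

M = 3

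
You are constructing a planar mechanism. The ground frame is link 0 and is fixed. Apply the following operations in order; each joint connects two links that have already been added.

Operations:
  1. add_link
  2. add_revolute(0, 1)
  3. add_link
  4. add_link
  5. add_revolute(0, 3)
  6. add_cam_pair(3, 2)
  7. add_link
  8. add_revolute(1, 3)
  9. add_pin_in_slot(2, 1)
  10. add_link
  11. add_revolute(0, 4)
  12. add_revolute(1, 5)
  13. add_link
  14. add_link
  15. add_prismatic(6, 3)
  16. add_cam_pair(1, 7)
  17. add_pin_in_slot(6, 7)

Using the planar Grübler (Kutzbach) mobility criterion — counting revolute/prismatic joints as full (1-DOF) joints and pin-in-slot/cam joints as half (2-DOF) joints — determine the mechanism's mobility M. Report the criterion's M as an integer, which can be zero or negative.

M = 5

[1;0;0] (link 0 is ground)
L+ [2;0;0]
R(0,1)∈J1 [2;1;0]
L+ [3;1;0]
L+ [4;1;0]
R(0,3)∈J1 [4;2;0]
C(3,2)∈J2 [4;2;1]
L+ [5;2;1]
R(1,3)∈J1 [5;3;1]
PS(2,1)∈J2 [5;3;2]
L+ [6;3;2]
R(0,4)∈J1 [6;4;2]
R(1,5)∈J1 [6;5;2]
L+ [7;5;2]
L+ [8;5;2]
P(6,3)∈J1 [8;6;2]
C(1,7)∈J2 [8;6;3]
PS(6,7)∈J2 [8;6;4]
mobility = 21 − 12 − 4 = 5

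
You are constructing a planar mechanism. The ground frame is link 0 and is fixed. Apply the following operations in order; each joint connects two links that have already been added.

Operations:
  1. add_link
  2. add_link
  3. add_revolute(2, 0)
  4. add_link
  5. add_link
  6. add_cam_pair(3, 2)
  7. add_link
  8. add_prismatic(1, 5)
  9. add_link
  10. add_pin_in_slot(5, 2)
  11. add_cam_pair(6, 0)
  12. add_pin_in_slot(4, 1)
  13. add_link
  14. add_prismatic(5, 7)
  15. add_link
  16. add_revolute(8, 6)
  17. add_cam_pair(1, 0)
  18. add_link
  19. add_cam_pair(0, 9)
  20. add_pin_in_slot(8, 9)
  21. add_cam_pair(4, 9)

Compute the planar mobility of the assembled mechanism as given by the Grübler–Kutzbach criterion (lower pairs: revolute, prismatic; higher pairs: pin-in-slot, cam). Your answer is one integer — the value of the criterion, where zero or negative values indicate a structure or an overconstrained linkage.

M = 11

ground; <1,0,0>
#1 <2,0,0>
#2 <3,0,0>
R:2↔0 J1 <3,1,0>
#3 <4,1,0>
#4 <5,1,0>
C:3↔2 J2 <5,1,1>
#5 <6,1,1>
P:1↔5 J1 <6,2,1>
#6 <7,2,1>
PS:5↔2 J2 <7,2,2>
C:6↔0 J2 <7,2,3>
PS:4↔1 J2 <7,2,4>
#7 <8,2,4>
P:5↔7 J1 <8,3,4>
#8 <9,3,4>
R:8↔6 J1 <9,4,4>
C:1↔0 J2 <9,4,5>
#9 <10,4,5>
C:0↔9 J2 <10,4,6>
PS:8↔9 J2 <10,4,7>
C:4↔9 J2 <10,4,8>
3×9 − 2×4 − 1×8 = 11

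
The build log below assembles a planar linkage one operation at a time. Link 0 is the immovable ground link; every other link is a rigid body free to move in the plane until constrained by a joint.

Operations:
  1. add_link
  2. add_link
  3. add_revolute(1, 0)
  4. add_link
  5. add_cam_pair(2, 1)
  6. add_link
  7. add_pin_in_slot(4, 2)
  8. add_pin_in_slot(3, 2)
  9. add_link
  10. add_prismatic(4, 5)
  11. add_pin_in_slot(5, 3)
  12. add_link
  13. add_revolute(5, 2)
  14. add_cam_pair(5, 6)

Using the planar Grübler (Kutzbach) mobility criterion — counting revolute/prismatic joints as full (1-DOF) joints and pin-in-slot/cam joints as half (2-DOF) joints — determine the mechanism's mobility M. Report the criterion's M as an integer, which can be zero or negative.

M = 7

link 0 = ground. State L|J1|J2 = 1|0|0
+link1  2|0|0
+link2  3|0|0
R(1,0) f=1→J1  3|1|0
+link3  4|1|0
C(2,1) f=2→J2  4|1|1
+link4  5|1|1
PS(4,2) f=2→J2  5|1|2
PS(3,2) f=2→J2  5|1|3
+link5  6|1|3
P(4,5) f=1→J1  6|2|3
PS(5,3) f=2→J2  6|2|4
+link6  7|2|4
R(5,2) f=1→J1  7|3|4
C(5,6) f=2→J2  7|3|5
M = 3(7−1)−2·3−5 = 18−6−5 = 7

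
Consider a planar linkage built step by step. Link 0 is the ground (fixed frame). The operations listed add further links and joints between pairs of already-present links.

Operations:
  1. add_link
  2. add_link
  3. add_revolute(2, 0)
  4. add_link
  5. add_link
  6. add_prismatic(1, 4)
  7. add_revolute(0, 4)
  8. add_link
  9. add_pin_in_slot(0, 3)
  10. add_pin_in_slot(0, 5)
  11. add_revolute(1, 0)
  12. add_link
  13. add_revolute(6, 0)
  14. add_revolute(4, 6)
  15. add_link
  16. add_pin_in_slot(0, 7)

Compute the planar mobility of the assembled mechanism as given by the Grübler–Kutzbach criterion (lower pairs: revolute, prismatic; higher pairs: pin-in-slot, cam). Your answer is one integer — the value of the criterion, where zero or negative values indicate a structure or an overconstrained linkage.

M = 6

ground; <1,0,0>
#1 <2,0,0>
#2 <3,0,0>
R:2↔0 J1 <3,1,0>
#3 <4,1,0>
#4 <5,1,0>
P:1↔4 J1 <5,2,0>
R:0↔4 J1 <5,3,0>
#5 <6,3,0>
PS:0↔3 J2 <6,3,1>
PS:0↔5 J2 <6,3,2>
R:1↔0 J1 <6,4,2>
#6 <7,4,2>
R:6↔0 J1 <7,5,2>
R:4↔6 J1 <7,6,2>
#7 <8,6,2>
PS:0↔7 J2 <8,6,3>
3×7 − 2×6 − 1×3 = 6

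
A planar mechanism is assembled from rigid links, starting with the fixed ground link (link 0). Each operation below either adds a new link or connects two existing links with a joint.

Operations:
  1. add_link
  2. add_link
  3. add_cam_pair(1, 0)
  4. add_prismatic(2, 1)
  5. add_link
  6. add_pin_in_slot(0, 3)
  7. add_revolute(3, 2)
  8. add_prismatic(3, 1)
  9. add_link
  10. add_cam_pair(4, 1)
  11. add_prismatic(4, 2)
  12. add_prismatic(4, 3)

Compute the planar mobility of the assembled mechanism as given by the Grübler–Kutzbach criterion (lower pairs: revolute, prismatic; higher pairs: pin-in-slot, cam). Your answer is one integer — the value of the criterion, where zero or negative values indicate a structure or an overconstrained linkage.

link 0 = ground. State L|J1|J2 = 1|0|0
+link1  2|0|0
+link2  3|0|0
C(1,0) f=2→J2  3|0|1
P(2,1) f=1→J1  3|1|1
+link3  4|1|1
PS(0,3) f=2→J2  4|1|2
R(3,2) f=1→J1  4|2|2
P(3,1) f=1→J1  4|3|2
+link4  5|3|2
C(4,1) f=2→J2  5|3|3
P(4,2) f=1→J1  5|4|3
P(4,3) f=1→J1  5|5|3
M = 3(5−1)−2·5−3 = 12−10−3 = -1

M = -1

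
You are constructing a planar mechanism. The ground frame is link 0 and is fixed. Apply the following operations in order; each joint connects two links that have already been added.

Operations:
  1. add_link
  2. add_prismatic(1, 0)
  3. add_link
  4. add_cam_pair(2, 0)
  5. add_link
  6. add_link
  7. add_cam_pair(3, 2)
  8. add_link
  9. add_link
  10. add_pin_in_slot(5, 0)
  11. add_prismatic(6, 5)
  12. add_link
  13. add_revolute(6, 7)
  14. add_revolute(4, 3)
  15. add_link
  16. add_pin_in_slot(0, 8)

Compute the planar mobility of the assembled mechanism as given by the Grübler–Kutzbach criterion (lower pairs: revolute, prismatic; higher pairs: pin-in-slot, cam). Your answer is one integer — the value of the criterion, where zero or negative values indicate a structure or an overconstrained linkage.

M = 12

L=1 J1=0 J2=0
add link → L=2 J1=0 J2=0
P@1,0 dof=1 J1 → L=2 J1=1 J2=0
add link → L=3 J1=1 J2=0
C@2,0 dof=2 J2 → L=3 J1=1 J2=1
add link → L=4 J1=1 J2=1
add link → L=5 J1=1 J2=1
C@3,2 dof=2 J2 → L=5 J1=1 J2=2
add link → L=6 J1=1 J2=2
add link → L=7 J1=1 J2=2
PS@5,0 dof=2 J2 → L=7 J1=1 J2=3
P@6,5 dof=1 J1 → L=7 J1=2 J2=3
add link → L=8 J1=2 J2=3
R@6,7 dof=1 J1 → L=8 J1=3 J2=3
R@4,3 dof=1 J1 → L=8 J1=4 J2=3
add link → L=9 J1=4 J2=3
PS@0,8 dof=2 J2 → L=9 J1=4 J2=4
M=3(L−1)−2J1−J2=3·8−2·4−4=12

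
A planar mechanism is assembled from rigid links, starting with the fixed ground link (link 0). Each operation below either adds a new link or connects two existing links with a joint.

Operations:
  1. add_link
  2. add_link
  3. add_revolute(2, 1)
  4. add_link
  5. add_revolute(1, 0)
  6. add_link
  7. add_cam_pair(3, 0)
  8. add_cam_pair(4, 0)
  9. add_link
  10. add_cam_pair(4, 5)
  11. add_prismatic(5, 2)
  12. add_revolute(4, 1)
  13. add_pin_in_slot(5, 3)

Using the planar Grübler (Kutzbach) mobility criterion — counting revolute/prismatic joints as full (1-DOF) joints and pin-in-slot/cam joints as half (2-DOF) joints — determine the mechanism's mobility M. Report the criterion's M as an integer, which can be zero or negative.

M = 3

[1;0;0] (link 0 is ground)
L+ [2;0;0]
L+ [3;0;0]
R(2,1)∈J1 [3;1;0]
L+ [4;1;0]
R(1,0)∈J1 [4;2;0]
L+ [5;2;0]
C(3,0)∈J2 [5;2;1]
C(4,0)∈J2 [5;2;2]
L+ [6;2;2]
C(4,5)∈J2 [6;2;3]
P(5,2)∈J1 [6;3;3]
R(4,1)∈J1 [6;4;3]
PS(5,3)∈J2 [6;4;4]
mobility = 15 − 8 − 4 = 3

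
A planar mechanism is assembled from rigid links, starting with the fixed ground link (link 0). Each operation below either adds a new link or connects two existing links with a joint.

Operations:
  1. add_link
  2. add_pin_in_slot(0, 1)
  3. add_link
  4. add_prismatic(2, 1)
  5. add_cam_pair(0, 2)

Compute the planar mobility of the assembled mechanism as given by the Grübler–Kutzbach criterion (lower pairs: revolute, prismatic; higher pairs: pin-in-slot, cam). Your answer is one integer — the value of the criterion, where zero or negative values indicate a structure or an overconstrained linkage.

[1;0;0] (link 0 is ground)
L+ [2;0;0]
PS(0,1)∈J2 [2;0;1]
L+ [3;0;1]
P(2,1)∈J1 [3;1;1]
C(0,2)∈J2 [3;1;2]
mobility = 6 − 2 − 2 = 2

M = 2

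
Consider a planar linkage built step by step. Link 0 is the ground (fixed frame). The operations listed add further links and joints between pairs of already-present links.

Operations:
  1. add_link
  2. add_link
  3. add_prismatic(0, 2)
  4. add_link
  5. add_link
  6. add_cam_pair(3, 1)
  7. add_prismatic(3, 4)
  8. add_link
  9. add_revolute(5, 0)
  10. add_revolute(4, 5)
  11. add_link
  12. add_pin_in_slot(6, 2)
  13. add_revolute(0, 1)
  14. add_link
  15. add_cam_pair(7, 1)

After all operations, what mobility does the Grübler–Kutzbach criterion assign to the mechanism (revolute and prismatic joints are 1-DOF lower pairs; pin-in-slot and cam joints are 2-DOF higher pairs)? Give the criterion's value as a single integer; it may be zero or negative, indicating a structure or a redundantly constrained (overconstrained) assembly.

ground; <1,0,0>
#1 <2,0,0>
#2 <3,0,0>
P:0↔2 J1 <3,1,0>
#3 <4,1,0>
#4 <5,1,0>
C:3↔1 J2 <5,1,1>
P:3↔4 J1 <5,2,1>
#5 <6,2,1>
R:5↔0 J1 <6,3,1>
R:4↔5 J1 <6,4,1>
#6 <7,4,1>
PS:6↔2 J2 <7,4,2>
R:0↔1 J1 <7,5,2>
#7 <8,5,2>
C:7↔1 J2 <8,5,3>
3×7 − 2×5 − 1×3 = 8

M = 8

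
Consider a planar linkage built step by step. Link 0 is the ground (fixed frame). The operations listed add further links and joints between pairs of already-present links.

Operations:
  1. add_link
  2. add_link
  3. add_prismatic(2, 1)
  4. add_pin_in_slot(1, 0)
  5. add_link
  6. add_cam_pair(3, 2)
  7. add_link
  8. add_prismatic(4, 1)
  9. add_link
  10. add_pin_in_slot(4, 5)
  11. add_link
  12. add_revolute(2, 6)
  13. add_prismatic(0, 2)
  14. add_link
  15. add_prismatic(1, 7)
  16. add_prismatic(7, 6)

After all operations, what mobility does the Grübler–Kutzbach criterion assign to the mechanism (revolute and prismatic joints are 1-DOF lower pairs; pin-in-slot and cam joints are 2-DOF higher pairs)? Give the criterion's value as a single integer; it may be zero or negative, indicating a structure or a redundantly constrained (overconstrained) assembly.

M = 6

ground; <1,0,0>
#1 <2,0,0>
#2 <3,0,0>
P:2↔1 J1 <3,1,0>
PS:1↔0 J2 <3,1,1>
#3 <4,1,1>
C:3↔2 J2 <4,1,2>
#4 <5,1,2>
P:4↔1 J1 <5,2,2>
#5 <6,2,2>
PS:4↔5 J2 <6,2,3>
#6 <7,2,3>
R:2↔6 J1 <7,3,3>
P:0↔2 J1 <7,4,3>
#7 <8,4,3>
P:1↔7 J1 <8,5,3>
P:7↔6 J1 <8,6,3>
3×7 − 2×6 − 1×3 = 6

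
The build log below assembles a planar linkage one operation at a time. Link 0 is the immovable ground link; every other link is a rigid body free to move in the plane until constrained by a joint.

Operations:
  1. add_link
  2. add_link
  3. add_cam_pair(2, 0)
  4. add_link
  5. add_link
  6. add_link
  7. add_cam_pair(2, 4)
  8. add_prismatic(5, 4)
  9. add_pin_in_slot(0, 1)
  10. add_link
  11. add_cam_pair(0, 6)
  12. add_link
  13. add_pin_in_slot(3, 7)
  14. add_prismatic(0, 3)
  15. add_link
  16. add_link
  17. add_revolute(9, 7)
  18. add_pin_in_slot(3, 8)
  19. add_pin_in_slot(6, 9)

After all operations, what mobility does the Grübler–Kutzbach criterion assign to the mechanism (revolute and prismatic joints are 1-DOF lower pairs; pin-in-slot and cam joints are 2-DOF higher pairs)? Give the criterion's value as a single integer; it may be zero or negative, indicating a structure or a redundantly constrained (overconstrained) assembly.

L=1 J1=0 J2=0
add link → L=2 J1=0 J2=0
add link → L=3 J1=0 J2=0
C@2,0 dof=2 J2 → L=3 J1=0 J2=1
add link → L=4 J1=0 J2=1
add link → L=5 J1=0 J2=1
add link → L=6 J1=0 J2=1
C@2,4 dof=2 J2 → L=6 J1=0 J2=2
P@5,4 dof=1 J1 → L=6 J1=1 J2=2
PS@0,1 dof=2 J2 → L=6 J1=1 J2=3
add link → L=7 J1=1 J2=3
C@0,6 dof=2 J2 → L=7 J1=1 J2=4
add link → L=8 J1=1 J2=4
PS@3,7 dof=2 J2 → L=8 J1=1 J2=5
P@0,3 dof=1 J1 → L=8 J1=2 J2=5
add link → L=9 J1=2 J2=5
add link → L=10 J1=2 J2=5
R@9,7 dof=1 J1 → L=10 J1=3 J2=5
PS@3,8 dof=2 J2 → L=10 J1=3 J2=6
PS@6,9 dof=2 J2 → L=10 J1=3 J2=7
M=3(L−1)−2J1−J2=3·9−2·3−7=14

M = 14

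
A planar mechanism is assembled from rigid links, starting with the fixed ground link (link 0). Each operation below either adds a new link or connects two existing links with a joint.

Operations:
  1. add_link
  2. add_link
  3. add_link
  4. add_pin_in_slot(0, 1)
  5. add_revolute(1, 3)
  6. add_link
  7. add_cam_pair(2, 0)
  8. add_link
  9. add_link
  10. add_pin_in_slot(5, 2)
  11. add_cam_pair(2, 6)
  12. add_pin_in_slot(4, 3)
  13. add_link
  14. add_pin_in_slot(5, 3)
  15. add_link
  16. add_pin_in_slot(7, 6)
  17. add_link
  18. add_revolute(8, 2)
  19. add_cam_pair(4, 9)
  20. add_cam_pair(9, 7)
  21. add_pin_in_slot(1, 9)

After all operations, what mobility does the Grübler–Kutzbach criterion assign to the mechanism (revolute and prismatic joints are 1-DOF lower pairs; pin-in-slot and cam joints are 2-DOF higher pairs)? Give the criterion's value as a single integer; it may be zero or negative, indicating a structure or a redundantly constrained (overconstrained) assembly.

M = 13

(L,J1,J2)=(1,0,0); link0 fixed
link1: (2,0,0)
link2: (3,0,0)
link3: (4,0,0)
PS 0-1 [J2]: (4,0,1)
R 1-3 [J1]: (4,1,1)
link4: (5,1,1)
C 2-0 [J2]: (5,1,2)
link5: (6,1,2)
link6: (7,1,2)
PS 5-2 [J2]: (7,1,3)
C 2-6 [J2]: (7,1,4)
PS 4-3 [J2]: (7,1,5)
link7: (8,1,5)
PS 5-3 [J2]: (8,1,6)
link8: (9,1,6)
PS 7-6 [J2]: (9,1,7)
link9: (10,1,7)
R 8-2 [J1]: (10,2,7)
C 4-9 [J2]: (10,2,8)
C 9-7 [J2]: (10,2,9)
PS 1-9 [J2]: (10,2,10)
Grübler: 3·9 − 2·2 − 10 = 13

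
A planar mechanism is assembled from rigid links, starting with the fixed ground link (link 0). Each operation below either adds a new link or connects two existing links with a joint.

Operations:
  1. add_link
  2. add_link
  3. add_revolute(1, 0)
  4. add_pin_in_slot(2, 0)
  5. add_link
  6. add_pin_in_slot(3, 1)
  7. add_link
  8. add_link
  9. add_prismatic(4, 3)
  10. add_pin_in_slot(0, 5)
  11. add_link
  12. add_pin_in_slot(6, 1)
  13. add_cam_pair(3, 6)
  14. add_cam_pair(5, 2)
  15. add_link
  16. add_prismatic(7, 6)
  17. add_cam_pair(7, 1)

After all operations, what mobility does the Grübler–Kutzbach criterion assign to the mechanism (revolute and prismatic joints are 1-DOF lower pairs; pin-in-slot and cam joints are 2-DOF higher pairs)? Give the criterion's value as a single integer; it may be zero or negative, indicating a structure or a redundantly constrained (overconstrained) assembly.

L=1 J1=0 J2=0
add link → L=2 J1=0 J2=0
add link → L=3 J1=0 J2=0
R@1,0 dof=1 J1 → L=3 J1=1 J2=0
PS@2,0 dof=2 J2 → L=3 J1=1 J2=1
add link → L=4 J1=1 J2=1
PS@3,1 dof=2 J2 → L=4 J1=1 J2=2
add link → L=5 J1=1 J2=2
add link → L=6 J1=1 J2=2
P@4,3 dof=1 J1 → L=6 J1=2 J2=2
PS@0,5 dof=2 J2 → L=6 J1=2 J2=3
add link → L=7 J1=2 J2=3
PS@6,1 dof=2 J2 → L=7 J1=2 J2=4
C@3,6 dof=2 J2 → L=7 J1=2 J2=5
C@5,2 dof=2 J2 → L=7 J1=2 J2=6
add link → L=8 J1=2 J2=6
P@7,6 dof=1 J1 → L=8 J1=3 J2=6
C@7,1 dof=2 J2 → L=8 J1=3 J2=7
M=3(L−1)−2J1−J2=3·7−2·3−7=8

M = 8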